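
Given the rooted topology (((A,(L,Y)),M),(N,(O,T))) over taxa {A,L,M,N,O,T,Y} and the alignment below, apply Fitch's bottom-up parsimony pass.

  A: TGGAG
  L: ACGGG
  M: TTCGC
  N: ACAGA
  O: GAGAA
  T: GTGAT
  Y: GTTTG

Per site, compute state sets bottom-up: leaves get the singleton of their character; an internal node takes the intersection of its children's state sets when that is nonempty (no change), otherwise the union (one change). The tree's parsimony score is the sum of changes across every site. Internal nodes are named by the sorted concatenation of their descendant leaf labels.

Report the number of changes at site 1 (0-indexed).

4

site 0, node LY: L={A} ∪ Y={G} → {A,G} (+1)
site 0, node ALY: A={T} ∪ LY={A,G} → {A,G,T} (+1)
site 0, node ALMY: ALY={A,G,T} ∩ M={T} → {T} (+0)
site 0, node OT: O={G} ∩ T={G} → {G} (+0)
site 0, node NOT: N={A} ∪ OT={G} → {A,G} (+1)
site 0, node ALMNOTY: ALMY={T} ∪ NOT={A,G} → {A,G,T} (+1)
site 1, node LY: L={C} ∪ Y={T} → {C,T} (+1)
site 1, node ALY: A={G} ∪ LY={C,T} → {C,G,T} (+1)
site 1, node ALMY: ALY={C,G,T} ∩ M={T} → {T} (+0)
site 1, node OT: O={A} ∪ T={T} → {A,T} (+1)
site 1, node NOT: N={C} ∪ OT={A,T} → {A,C,T} (+1)
site 1, node ALMNOTY: ALMY={T} ∩ NOT={A,C,T} → {T} (+0)
site 2, node LY: L={G} ∪ Y={T} → {G,T} (+1)
site 2, node ALY: A={G} ∩ LY={G,T} → {G} (+0)
site 2, node ALMY: ALY={G} ∪ M={C} → {C,G} (+1)
site 2, node OT: O={G} ∩ T={G} → {G} (+0)
site 2, node NOT: N={A} ∪ OT={G} → {A,G} (+1)
site 2, node ALMNOTY: ALMY={C,G} ∩ NOT={A,G} → {G} (+0)
site 3, node LY: L={G} ∪ Y={T} → {G,T} (+1)
site 3, node ALY: A={A} ∪ LY={G,T} → {A,G,T} (+1)
site 3, node ALMY: ALY={A,G,T} ∩ M={G} → {G} (+0)
site 3, node OT: O={A} ∩ T={A} → {A} (+0)
site 3, node NOT: N={G} ∪ OT={A} → {A,G} (+1)
site 3, node ALMNOTY: ALMY={G} ∩ NOT={A,G} → {G} (+0)
site 4, node LY: L={G} ∩ Y={G} → {G} (+0)
site 4, node ALY: A={G} ∩ LY={G} → {G} (+0)
site 4, node ALMY: ALY={G} ∪ M={C} → {C,G} (+1)
site 4, node OT: O={A} ∪ T={T} → {A,T} (+1)
site 4, node NOT: N={A} ∩ OT={A,T} → {A} (+0)
site 4, node ALMNOTY: ALMY={C,G} ∪ NOT={A} → {A,C,G} (+1)
per-site changes: [4, 4, 3, 3, 3]; total = 17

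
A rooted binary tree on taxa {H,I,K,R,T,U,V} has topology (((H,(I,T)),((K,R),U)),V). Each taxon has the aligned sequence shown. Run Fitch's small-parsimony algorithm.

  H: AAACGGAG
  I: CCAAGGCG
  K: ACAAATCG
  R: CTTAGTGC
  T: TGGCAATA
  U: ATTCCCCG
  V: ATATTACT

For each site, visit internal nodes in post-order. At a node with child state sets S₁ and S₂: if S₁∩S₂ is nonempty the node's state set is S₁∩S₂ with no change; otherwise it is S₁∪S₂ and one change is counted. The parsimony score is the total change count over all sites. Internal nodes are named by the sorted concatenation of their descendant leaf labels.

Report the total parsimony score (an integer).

27

IT@0: {C} ∪ {T} = {C,T} (union, +1)
HIT@0: {A} ∪ {C,T} = {A,C,T} (union, +1)
KR@0: {A} ∪ {C} = {A,C} (union, +1)
KRU@0: {A,C} ∩ {A} = {A} (intersection, +0)
HIKRTU@0: {A,C,T} ∩ {A} = {A} (intersection, +0)
HIKRTUV@0: {A} ∩ {A} = {A} (intersection, +0)
IT@1: {C} ∪ {G} = {C,G} (union, +1)
HIT@1: {A} ∪ {C,G} = {A,C,G} (union, +1)
KR@1: {C} ∪ {T} = {C,T} (union, +1)
KRU@1: {C,T} ∩ {T} = {T} (intersection, +0)
HIKRTU@1: {A,C,G} ∪ {T} = {A,C,G,T} (union, +1)
HIKRTUV@1: {A,C,G,T} ∩ {T} = {T} (intersection, +0)
IT@2: {A} ∪ {G} = {A,G} (union, +1)
HIT@2: {A} ∩ {A,G} = {A} (intersection, +0)
KR@2: {A} ∪ {T} = {A,T} (union, +1)
KRU@2: {A,T} ∩ {T} = {T} (intersection, +0)
HIKRTU@2: {A} ∪ {T} = {A,T} (union, +1)
HIKRTUV@2: {A,T} ∩ {A} = {A} (intersection, +0)
IT@3: {A} ∪ {C} = {A,C} (union, +1)
HIT@3: {C} ∩ {A,C} = {C} (intersection, +0)
KR@3: {A} ∩ {A} = {A} (intersection, +0)
KRU@3: {A} ∪ {C} = {A,C} (union, +1)
HIKRTU@3: {C} ∩ {A,C} = {C} (intersection, +0)
HIKRTUV@3: {C} ∪ {T} = {C,T} (union, +1)
IT@4: {G} ∪ {A} = {A,G} (union, +1)
HIT@4: {G} ∩ {A,G} = {G} (intersection, +0)
KR@4: {A} ∪ {G} = {A,G} (union, +1)
KRU@4: {A,G} ∪ {C} = {A,C,G} (union, +1)
HIKRTU@4: {G} ∩ {A,C,G} = {G} (intersection, +0)
HIKRTUV@4: {G} ∪ {T} = {G,T} (union, +1)
IT@5: {G} ∪ {A} = {A,G} (union, +1)
HIT@5: {G} ∩ {A,G} = {G} (intersection, +0)
KR@5: {T} ∩ {T} = {T} (intersection, +0)
KRU@5: {T} ∪ {C} = {C,T} (union, +1)
HIKRTU@5: {G} ∪ {C,T} = {C,G,T} (union, +1)
HIKRTUV@5: {C,G,T} ∪ {A} = {A,C,G,T} (union, +1)
IT@6: {C} ∪ {T} = {C,T} (union, +1)
HIT@6: {A} ∪ {C,T} = {A,C,T} (union, +1)
KR@6: {C} ∪ {G} = {C,G} (union, +1)
KRU@6: {C,G} ∩ {C} = {C} (intersection, +0)
HIKRTU@6: {A,C,T} ∩ {C} = {C} (intersection, +0)
HIKRTUV@6: {C} ∩ {C} = {C} (intersection, +0)
IT@7: {G} ∪ {A} = {A,G} (union, +1)
HIT@7: {G} ∩ {A,G} = {G} (intersection, +0)
KR@7: {G} ∪ {C} = {C,G} (union, +1)
KRU@7: {C,G} ∩ {G} = {G} (intersection, +0)
HIKRTU@7: {G} ∩ {G} = {G} (intersection, +0)
HIKRTUV@7: {G} ∪ {T} = {G,T} (union, +1)
per-site changes: [3, 4, 3, 3, 4, 4, 3, 3]; total = 27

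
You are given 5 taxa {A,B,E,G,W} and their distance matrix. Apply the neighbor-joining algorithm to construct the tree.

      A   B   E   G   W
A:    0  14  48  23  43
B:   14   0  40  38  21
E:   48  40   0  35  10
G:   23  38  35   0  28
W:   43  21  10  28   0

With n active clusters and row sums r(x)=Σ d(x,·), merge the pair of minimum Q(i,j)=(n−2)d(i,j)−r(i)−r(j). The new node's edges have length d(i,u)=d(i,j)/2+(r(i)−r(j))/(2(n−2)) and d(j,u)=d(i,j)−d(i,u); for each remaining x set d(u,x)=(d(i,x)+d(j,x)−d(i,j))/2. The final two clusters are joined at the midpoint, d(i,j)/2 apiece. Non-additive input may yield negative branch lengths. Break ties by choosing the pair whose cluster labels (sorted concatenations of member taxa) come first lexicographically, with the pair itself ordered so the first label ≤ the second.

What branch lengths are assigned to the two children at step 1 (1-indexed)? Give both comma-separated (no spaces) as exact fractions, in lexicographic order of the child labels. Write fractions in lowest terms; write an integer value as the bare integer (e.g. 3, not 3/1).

step 1: merge (E,W) at d=10, Q=-205; branch lengths E→61/6, W→-1/6; new cluster EW
  updated: d(A,EW)=81/2, d(B,EW)=51/2, d(EW,G)=53/2
step 2: merge (A,B) at d=14, Q=-127; branch lengths A→7, B→7; new cluster AB
  updated: d(AB,EW)=26, d(AB,G)=47/2
step 3: merge (AB,EW) at d=26, Q=-76; branch lengths AB→23/2, EW→29/2; new cluster ABEW
  updated: d(ABEW,G)=12
step 4: merge (ABEW,G) at d=12; branch lengths ABEW→6, G→6; new cluster ABEGW
final tree: (((A:7,B:7):23/2,(E:61/6,W:-1/6):29/2):6,G:6)
total length: 62

61/6,-1/6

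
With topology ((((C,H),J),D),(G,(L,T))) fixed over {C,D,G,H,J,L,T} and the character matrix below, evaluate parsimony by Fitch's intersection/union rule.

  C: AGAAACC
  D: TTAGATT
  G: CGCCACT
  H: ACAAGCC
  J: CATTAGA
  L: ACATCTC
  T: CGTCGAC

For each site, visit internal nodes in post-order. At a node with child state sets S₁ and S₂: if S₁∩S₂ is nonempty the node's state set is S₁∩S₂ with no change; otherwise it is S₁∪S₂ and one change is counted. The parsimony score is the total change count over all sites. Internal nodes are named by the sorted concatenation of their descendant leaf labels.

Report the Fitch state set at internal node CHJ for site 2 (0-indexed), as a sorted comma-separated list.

CH@0: {A} ∩ {A} = {A} (intersection, +0)
CHJ@0: {A} ∪ {C} = {A,C} (union, +1)
CDHJ@0: {A,C} ∪ {T} = {A,C,T} (union, +1)
LT@0: {A} ∪ {C} = {A,C} (union, +1)
GLT@0: {C} ∩ {A,C} = {C} (intersection, +0)
CDGHJLT@0: {A,C,T} ∩ {C} = {C} (intersection, +0)
CH@1: {G} ∪ {C} = {C,G} (union, +1)
CHJ@1: {C,G} ∪ {A} = {A,C,G} (union, +1)
CDHJ@1: {A,C,G} ∪ {T} = {A,C,G,T} (union, +1)
LT@1: {C} ∪ {G} = {C,G} (union, +1)
GLT@1: {G} ∩ {C,G} = {G} (intersection, +0)
CDGHJLT@1: {A,C,G,T} ∩ {G} = {G} (intersection, +0)
CH@2: {A} ∩ {A} = {A} (intersection, +0)
CHJ@2: {A} ∪ {T} = {A,T} (union, +1)
CDHJ@2: {A,T} ∩ {A} = {A} (intersection, +0)
LT@2: {A} ∪ {T} = {A,T} (union, +1)
GLT@2: {C} ∪ {A,T} = {A,C,T} (union, +1)
CDGHJLT@2: {A} ∩ {A,C,T} = {A} (intersection, +0)
CH@3: {A} ∩ {A} = {A} (intersection, +0)
CHJ@3: {A} ∪ {T} = {A,T} (union, +1)
CDHJ@3: {A,T} ∪ {G} = {A,G,T} (union, +1)
LT@3: {T} ∪ {C} = {C,T} (union, +1)
GLT@3: {C} ∩ {C,T} = {C} (intersection, +0)
CDGHJLT@3: {A,G,T} ∪ {C} = {A,C,G,T} (union, +1)
CH@4: {A} ∪ {G} = {A,G} (union, +1)
CHJ@4: {A,G} ∩ {A} = {A} (intersection, +0)
CDHJ@4: {A} ∩ {A} = {A} (intersection, +0)
LT@4: {C} ∪ {G} = {C,G} (union, +1)
GLT@4: {A} ∪ {C,G} = {A,C,G} (union, +1)
CDGHJLT@4: {A} ∩ {A,C,G} = {A} (intersection, +0)
CH@5: {C} ∩ {C} = {C} (intersection, +0)
CHJ@5: {C} ∪ {G} = {C,G} (union, +1)
CDHJ@5: {C,G} ∪ {T} = {C,G,T} (union, +1)
LT@5: {T} ∪ {A} = {A,T} (union, +1)
GLT@5: {C} ∪ {A,T} = {A,C,T} (union, +1)
CDGHJLT@5: {C,G,T} ∩ {A,C,T} = {C,T} (intersection, +0)
CH@6: {C} ∩ {C} = {C} (intersection, +0)
CHJ@6: {C} ∪ {A} = {A,C} (union, +1)
CDHJ@6: {A,C} ∪ {T} = {A,C,T} (union, +1)
LT@6: {C} ∩ {C} = {C} (intersection, +0)
GLT@6: {T} ∪ {C} = {C,T} (union, +1)
CDGHJLT@6: {A,C,T} ∩ {C,T} = {C,T} (intersection, +0)
per-site changes: [3, 4, 3, 4, 3, 4, 3]; total = 24

A,T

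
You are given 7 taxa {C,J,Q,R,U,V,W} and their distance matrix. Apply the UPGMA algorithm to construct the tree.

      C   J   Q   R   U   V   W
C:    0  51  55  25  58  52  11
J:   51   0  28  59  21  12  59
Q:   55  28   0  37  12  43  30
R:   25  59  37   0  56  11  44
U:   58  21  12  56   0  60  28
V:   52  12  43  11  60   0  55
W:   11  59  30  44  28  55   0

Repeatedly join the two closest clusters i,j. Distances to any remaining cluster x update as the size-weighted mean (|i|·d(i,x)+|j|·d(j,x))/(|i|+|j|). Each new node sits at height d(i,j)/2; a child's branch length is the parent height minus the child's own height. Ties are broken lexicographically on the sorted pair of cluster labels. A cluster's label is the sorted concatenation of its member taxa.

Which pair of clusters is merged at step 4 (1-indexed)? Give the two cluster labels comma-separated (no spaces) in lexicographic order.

1. join C+W (d=11) ⇒ CW; edges |C|=11/2, |W|=11/2
  updated: d(CW,J)=55, d(CW,Q)=85/2, d(CW,R)=69/2, d(CW,U)=43, d(CW,V)=107/2
2. join R+V (d=11) ⇒ RV; edges |R|=11/2, |V|=11/2
  updated: d(CW,RV)=44, d(J,RV)=71/2, d(Q,RV)=40, d(RV,U)=58
3. join Q+U (d=12) ⇒ QU; edges |Q|=6, |U|=6
  updated: d(CW,QU)=171/4, d(J,QU)=49/2, d(QU,RV)=49
4. join J+QU (d=49/2) ⇒ JQU; edges |J|=49/4, |QU|=25/4
  updated: d(CW,JQU)=281/6, d(JQU,RV)=89/2
5. join CW+RV (d=44) ⇒ CRVW; edges |CW|=33/2, |RV|=33/2
  updated: d(CRVW,JQU)=137/3
6. join CRVW+JQU (d=137/3) ⇒ CJQRUVW; edges |CRVW|=5/6, |JQU|=127/12
final tree: (((C:11/2,W:11/2):33/2,(R:11/2,V:11/2):33/2):5/6,(J:49/4,(Q:6,U:6):25/4):127/12)
total length: 1163/12

J,QU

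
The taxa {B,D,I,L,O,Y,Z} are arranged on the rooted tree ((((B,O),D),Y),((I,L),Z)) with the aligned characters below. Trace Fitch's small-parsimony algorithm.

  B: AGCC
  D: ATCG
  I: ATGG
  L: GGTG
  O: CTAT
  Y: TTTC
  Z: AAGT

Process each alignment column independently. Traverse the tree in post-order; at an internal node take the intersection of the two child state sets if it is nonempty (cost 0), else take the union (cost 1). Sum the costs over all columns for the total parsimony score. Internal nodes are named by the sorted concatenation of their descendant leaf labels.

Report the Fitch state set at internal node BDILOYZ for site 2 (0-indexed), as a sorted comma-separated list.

site 0, node BO: B={A} ∪ O={C} → {A,C} (+1)
site 0, node BDO: BO={A,C} ∩ D={A} → {A} (+0)
site 0, node BDOY: BDO={A} ∪ Y={T} → {A,T} (+1)
site 0, node IL: I={A} ∪ L={G} → {A,G} (+1)
site 0, node ILZ: IL={A,G} ∩ Z={A} → {A} (+0)
site 0, node BDILOYZ: BDOY={A,T} ∩ ILZ={A} → {A} (+0)
site 1, node BO: B={G} ∪ O={T} → {G,T} (+1)
site 1, node BDO: BO={G,T} ∩ D={T} → {T} (+0)
site 1, node BDOY: BDO={T} ∩ Y={T} → {T} (+0)
site 1, node IL: I={T} ∪ L={G} → {G,T} (+1)
site 1, node ILZ: IL={G,T} ∪ Z={A} → {A,G,T} (+1)
site 1, node BDILOYZ: BDOY={T} ∩ ILZ={A,G,T} → {T} (+0)
site 2, node BO: B={C} ∪ O={A} → {A,C} (+1)
site 2, node BDO: BO={A,C} ∩ D={C} → {C} (+0)
site 2, node BDOY: BDO={C} ∪ Y={T} → {C,T} (+1)
site 2, node IL: I={G} ∪ L={T} → {G,T} (+1)
site 2, node ILZ: IL={G,T} ∩ Z={G} → {G} (+0)
site 2, node BDILOYZ: BDOY={C,T} ∪ ILZ={G} → {C,G,T} (+1)
site 3, node BO: B={C} ∪ O={T} → {C,T} (+1)
site 3, node BDO: BO={C,T} ∪ D={G} → {C,G,T} (+1)
site 3, node BDOY: BDO={C,G,T} ∩ Y={C} → {C} (+0)
site 3, node IL: I={G} ∩ L={G} → {G} (+0)
site 3, node ILZ: IL={G} ∪ Z={T} → {G,T} (+1)
site 3, node BDILOYZ: BDOY={C} ∪ ILZ={G,T} → {C,G,T} (+1)
per-site changes: [3, 3, 4, 4]; total = 14

C,G,T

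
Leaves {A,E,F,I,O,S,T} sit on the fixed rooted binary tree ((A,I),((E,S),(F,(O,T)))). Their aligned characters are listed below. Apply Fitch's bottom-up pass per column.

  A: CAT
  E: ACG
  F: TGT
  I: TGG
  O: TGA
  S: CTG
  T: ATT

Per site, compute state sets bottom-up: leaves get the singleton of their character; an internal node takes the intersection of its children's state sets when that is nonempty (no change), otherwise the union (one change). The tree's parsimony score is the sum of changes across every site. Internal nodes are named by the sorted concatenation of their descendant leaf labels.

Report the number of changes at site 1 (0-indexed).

site 0, node AI: A={C} ∪ I={T} → {C,T} (+1)
site 0, node ES: E={A} ∪ S={C} → {A,C} (+1)
site 0, node OT: O={T} ∪ T={A} → {A,T} (+1)
site 0, node FOT: F={T} ∩ OT={A,T} → {T} (+0)
site 0, node EFOST: ES={A,C} ∪ FOT={T} → {A,C,T} (+1)
site 0, node AEFIOST: AI={C,T} ∩ EFOST={A,C,T} → {C,T} (+0)
site 1, node AI: A={A} ∪ I={G} → {A,G} (+1)
site 1, node ES: E={C} ∪ S={T} → {C,T} (+1)
site 1, node OT: O={G} ∪ T={T} → {G,T} (+1)
site 1, node FOT: F={G} ∩ OT={G,T} → {G} (+0)
site 1, node EFOST: ES={C,T} ∪ FOT={G} → {C,G,T} (+1)
site 1, node AEFIOST: AI={A,G} ∩ EFOST={C,G,T} → {G} (+0)
site 2, node AI: A={T} ∪ I={G} → {G,T} (+1)
site 2, node ES: E={G} ∩ S={G} → {G} (+0)
site 2, node OT: O={A} ∪ T={T} → {A,T} (+1)
site 2, node FOT: F={T} ∩ OT={A,T} → {T} (+0)
site 2, node EFOST: ES={G} ∪ FOT={T} → {G,T} (+1)
site 2, node AEFIOST: AI={G,T} ∩ EFOST={G,T} → {G,T} (+0)
per-site changes: [4, 4, 3]; total = 11

4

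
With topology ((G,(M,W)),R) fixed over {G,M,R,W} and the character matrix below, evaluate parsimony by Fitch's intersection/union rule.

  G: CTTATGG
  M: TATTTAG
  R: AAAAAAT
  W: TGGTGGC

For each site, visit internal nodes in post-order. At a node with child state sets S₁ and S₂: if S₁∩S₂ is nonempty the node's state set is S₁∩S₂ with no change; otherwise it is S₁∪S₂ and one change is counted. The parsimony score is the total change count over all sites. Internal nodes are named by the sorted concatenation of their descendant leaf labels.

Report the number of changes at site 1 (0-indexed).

2

site 0, node MW: M={T} ∩ W={T} → {T} (+0)
site 0, node GMW: G={C} ∪ MW={T} → {C,T} (+1)
site 0, node GMRW: GMW={C,T} ∪ R={A} → {A,C,T} (+1)
site 1, node MW: M={A} ∪ W={G} → {A,G} (+1)
site 1, node GMW: G={T} ∪ MW={A,G} → {A,G,T} (+1)
site 1, node GMRW: GMW={A,G,T} ∩ R={A} → {A} (+0)
site 2, node MW: M={T} ∪ W={G} → {G,T} (+1)
site 2, node GMW: G={T} ∩ MW={G,T} → {T} (+0)
site 2, node GMRW: GMW={T} ∪ R={A} → {A,T} (+1)
site 3, node MW: M={T} ∩ W={T} → {T} (+0)
site 3, node GMW: G={A} ∪ MW={T} → {A,T} (+1)
site 3, node GMRW: GMW={A,T} ∩ R={A} → {A} (+0)
site 4, node MW: M={T} ∪ W={G} → {G,T} (+1)
site 4, node GMW: G={T} ∩ MW={G,T} → {T} (+0)
site 4, node GMRW: GMW={T} ∪ R={A} → {A,T} (+1)
site 5, node MW: M={A} ∪ W={G} → {A,G} (+1)
site 5, node GMW: G={G} ∩ MW={A,G} → {G} (+0)
site 5, node GMRW: GMW={G} ∪ R={A} → {A,G} (+1)
site 6, node MW: M={G} ∪ W={C} → {C,G} (+1)
site 6, node GMW: G={G} ∩ MW={C,G} → {G} (+0)
site 6, node GMRW: GMW={G} ∪ R={T} → {G,T} (+1)
per-site changes: [2, 2, 2, 1, 2, 2, 2]; total = 13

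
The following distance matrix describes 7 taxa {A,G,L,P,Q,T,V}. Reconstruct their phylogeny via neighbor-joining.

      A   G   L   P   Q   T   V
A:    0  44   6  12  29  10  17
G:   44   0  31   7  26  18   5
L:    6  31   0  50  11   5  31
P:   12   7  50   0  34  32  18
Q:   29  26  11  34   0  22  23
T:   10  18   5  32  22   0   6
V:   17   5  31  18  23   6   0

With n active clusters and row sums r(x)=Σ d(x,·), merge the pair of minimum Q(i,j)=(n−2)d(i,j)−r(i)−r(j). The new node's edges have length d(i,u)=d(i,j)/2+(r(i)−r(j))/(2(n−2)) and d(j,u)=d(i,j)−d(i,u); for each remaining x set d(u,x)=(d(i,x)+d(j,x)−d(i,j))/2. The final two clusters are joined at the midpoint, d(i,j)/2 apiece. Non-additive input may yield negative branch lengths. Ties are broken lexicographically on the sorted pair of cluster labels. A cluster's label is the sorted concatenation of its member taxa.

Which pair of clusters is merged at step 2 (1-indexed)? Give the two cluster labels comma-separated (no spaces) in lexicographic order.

1. join G+P (d=7, Q=-249) ⇒ GP; edges |G|=13/10, |P|=57/10
  updated: d(A,GP)=49/2, d(GP,L)=37, d(GP,Q)=53/2, d(GP,T)=43/2, d(GP,V)=8
2. join GP+V (d=8, Q=-341/2) ⇒ GPV; edges |GP|=129/16, |V|=-1/16
  updated: d(A,GPV)=67/4, d(GPV,L)=30, d(GPV,Q)=83/4, d(GPV,T)=39/4
3. join L+Q (d=11, Q=-407/4) ⇒ LQ; edges |L|=3/8, |Q|=85/8
  updated: d(A,LQ)=12, d(GPV,LQ)=159/8, d(LQ,T)=8
4. join A+LQ (d=12, Q=-437/8) ⇒ ALQ; edges |A|=183/32, |LQ|=201/32
  updated: d(ALQ,GPV)=197/16, d(ALQ,T)=3
5. join ALQ+GPV (d=197/16, Q=-401/16) ⇒ AGLPQV; edges |ALQ|=89/32, |GPV|=305/32
  updated: d(AGLPQV,T)=7/32
6. join AGLPQV+T (d=7/32) ⇒ AGLPQTV; edges |AGLPQV|=7/64, |T|=7/64
final tree: (((A:183/32,(L:3/8,Q:85/8):201/32):89/32,((G:13/10,P:57/10):129/16,V:-1/16):305/32):7/64,T:7/64)
total length: 1617/32

GP,V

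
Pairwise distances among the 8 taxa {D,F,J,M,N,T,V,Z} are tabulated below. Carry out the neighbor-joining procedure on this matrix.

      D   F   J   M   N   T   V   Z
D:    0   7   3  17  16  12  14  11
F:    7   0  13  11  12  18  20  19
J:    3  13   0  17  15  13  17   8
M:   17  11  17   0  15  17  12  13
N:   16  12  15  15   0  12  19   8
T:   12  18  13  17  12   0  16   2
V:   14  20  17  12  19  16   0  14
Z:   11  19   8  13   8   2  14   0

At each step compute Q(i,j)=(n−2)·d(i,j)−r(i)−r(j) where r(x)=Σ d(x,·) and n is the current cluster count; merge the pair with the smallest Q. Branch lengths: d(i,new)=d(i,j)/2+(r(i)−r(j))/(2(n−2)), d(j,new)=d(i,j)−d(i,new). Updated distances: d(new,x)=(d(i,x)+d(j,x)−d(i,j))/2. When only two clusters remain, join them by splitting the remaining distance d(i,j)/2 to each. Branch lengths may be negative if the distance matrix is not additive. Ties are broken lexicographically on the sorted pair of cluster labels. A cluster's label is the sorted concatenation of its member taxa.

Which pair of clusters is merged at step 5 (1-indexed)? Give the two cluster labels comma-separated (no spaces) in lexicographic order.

step 1: merge (T,Z) at d=2, Q=-153; branch lengths T→9/4, Z→-1/4; new cluster TZ
  updated: d(D,TZ)=21/2, d(F,TZ)=35/2, d(J,TZ)=19/2, d(M,TZ)=14, d(N,TZ)=9, d(TZ,V)=14
step 2: merge (D,J) at d=3, Q=-127; branch lengths D→4/5, J→11/5; new cluster DJ
  updated: d(DJ,F)=17/2, d(DJ,M)=31/2, d(DJ,N)=14, d(DJ,TZ)=17/2, d(DJ,V)=14
step 3: merge (M,V) at d=12, Q=-197/2; branch lengths M→73/16, V→119/16; new cluster MV
  updated: d(DJ,MV)=35/4, d(F,MV)=19/2, d(MV,N)=11, d(MV,TZ)=8
step 4: merge (N,TZ) at d=9, Q=-62; branch lengths N→5, TZ→4; new cluster NTZ
  updated: d(DJ,NTZ)=27/4, d(F,NTZ)=41/4, d(MV,NTZ)=5
step 5: merge (DJ,F) at d=17/2, Q=-141/4; branch lengths DJ→51/16, F→85/16; new cluster DFJ
  updated: d(DFJ,MV)=39/8, d(DFJ,NTZ)=17/4
step 6: merge (DFJ,MV) at d=39/8, Q=-113/8; branch lengths DFJ→33/16, MV→45/16; new cluster DFJMV
  updated: d(DFJMV,NTZ)=35/16
step 7: merge (DFJMV,NTZ) at d=35/16; branch lengths DFJMV→35/32, NTZ→35/32; new cluster DFJMNTVZ
final tree: ((((D:4/5,J:11/5):51/16,F:85/16):33/16,(M:73/16,V:119/16):45/16):35/32,(N:5,(T:9/4,Z:-1/4):4):35/32)
total length: 665/16

DJ,F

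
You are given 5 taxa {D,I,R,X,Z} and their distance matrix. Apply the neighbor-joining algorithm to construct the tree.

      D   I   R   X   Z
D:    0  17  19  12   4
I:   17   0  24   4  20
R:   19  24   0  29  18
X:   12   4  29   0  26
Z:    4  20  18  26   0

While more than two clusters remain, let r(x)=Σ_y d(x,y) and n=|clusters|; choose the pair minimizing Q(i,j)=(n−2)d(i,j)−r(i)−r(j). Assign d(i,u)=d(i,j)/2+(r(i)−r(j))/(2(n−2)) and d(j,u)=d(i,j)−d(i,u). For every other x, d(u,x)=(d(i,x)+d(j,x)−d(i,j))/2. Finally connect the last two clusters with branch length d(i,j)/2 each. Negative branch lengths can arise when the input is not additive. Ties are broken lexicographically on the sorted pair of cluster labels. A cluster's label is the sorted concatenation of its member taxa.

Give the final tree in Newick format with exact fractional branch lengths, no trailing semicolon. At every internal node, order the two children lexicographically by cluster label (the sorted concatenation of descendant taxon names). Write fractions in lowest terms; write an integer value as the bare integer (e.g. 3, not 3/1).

(((D:1/8,Z:31/8):27/8,(I:1,X:3):91/8):105/16,R:105/16)

iteration 1: select I,X (d=4, Q=-124); attach at lengths (1, 3); label the merged cluster IX
  updated: d(D,IX)=25/2, d(IX,R)=49/2, d(IX,Z)=21
iteration 2: select D,Z (d=4, Q=-141/2); attach at lengths (1/8, 31/8); label the merged cluster DZ
  updated: d(DZ,IX)=59/4, d(DZ,R)=33/2
iteration 3: select DZ,IX (d=59/4, Q=-223/4); attach at lengths (27/8, 91/8); label the merged cluster DIXZ
  updated: d(DIXZ,R)=105/8
iteration 4: select DIXZ,R (d=105/8); attach at lengths (105/16, 105/16); label the merged cluster DIRXZ
final tree: (((D:1/8,Z:31/8):27/8,(I:1,X:3):91/8):105/16,R:105/16)
total length: 287/8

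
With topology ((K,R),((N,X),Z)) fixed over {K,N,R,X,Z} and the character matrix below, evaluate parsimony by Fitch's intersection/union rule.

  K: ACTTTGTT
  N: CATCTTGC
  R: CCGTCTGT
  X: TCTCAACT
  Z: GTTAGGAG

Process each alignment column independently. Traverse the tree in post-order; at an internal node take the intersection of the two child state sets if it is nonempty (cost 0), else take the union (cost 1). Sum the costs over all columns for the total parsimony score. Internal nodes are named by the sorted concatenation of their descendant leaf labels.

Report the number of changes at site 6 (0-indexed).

3

site 0, node KR: K={A} ∪ R={C} → {A,C} (+1)
site 0, node NX: N={C} ∪ X={T} → {C,T} (+1)
site 0, node NXZ: NX={C,T} ∪ Z={G} → {C,G,T} (+1)
site 0, node KNRXZ: KR={A,C} ∩ NXZ={C,G,T} → {C} (+0)
site 1, node KR: K={C} ∩ R={C} → {C} (+0)
site 1, node NX: N={A} ∪ X={C} → {A,C} (+1)
site 1, node NXZ: NX={A,C} ∪ Z={T} → {A,C,T} (+1)
site 1, node KNRXZ: KR={C} ∩ NXZ={A,C,T} → {C} (+0)
site 2, node KR: K={T} ∪ R={G} → {G,T} (+1)
site 2, node NX: N={T} ∩ X={T} → {T} (+0)
site 2, node NXZ: NX={T} ∩ Z={T} → {T} (+0)
site 2, node KNRXZ: KR={G,T} ∩ NXZ={T} → {T} (+0)
site 3, node KR: K={T} ∩ R={T} → {T} (+0)
site 3, node NX: N={C} ∩ X={C} → {C} (+0)
site 3, node NXZ: NX={C} ∪ Z={A} → {A,C} (+1)
site 3, node KNRXZ: KR={T} ∪ NXZ={A,C} → {A,C,T} (+1)
site 4, node KR: K={T} ∪ R={C} → {C,T} (+1)
site 4, node NX: N={T} ∪ X={A} → {A,T} (+1)
site 4, node NXZ: NX={A,T} ∪ Z={G} → {A,G,T} (+1)
site 4, node KNRXZ: KR={C,T} ∩ NXZ={A,G,T} → {T} (+0)
site 5, node KR: K={G} ∪ R={T} → {G,T} (+1)
site 5, node NX: N={T} ∪ X={A} → {A,T} (+1)
site 5, node NXZ: NX={A,T} ∪ Z={G} → {A,G,T} (+1)
site 5, node KNRXZ: KR={G,T} ∩ NXZ={A,G,T} → {G,T} (+0)
site 6, node KR: K={T} ∪ R={G} → {G,T} (+1)
site 6, node NX: N={G} ∪ X={C} → {C,G} (+1)
site 6, node NXZ: NX={C,G} ∪ Z={A} → {A,C,G} (+1)
site 6, node KNRXZ: KR={G,T} ∩ NXZ={A,C,G} → {G} (+0)
site 7, node KR: K={T} ∩ R={T} → {T} (+0)
site 7, node NX: N={C} ∪ X={T} → {C,T} (+1)
site 7, node NXZ: NX={C,T} ∪ Z={G} → {C,G,T} (+1)
site 7, node KNRXZ: KR={T} ∩ NXZ={C,G,T} → {T} (+0)
per-site changes: [3, 2, 1, 2, 3, 3, 3, 2]; total = 19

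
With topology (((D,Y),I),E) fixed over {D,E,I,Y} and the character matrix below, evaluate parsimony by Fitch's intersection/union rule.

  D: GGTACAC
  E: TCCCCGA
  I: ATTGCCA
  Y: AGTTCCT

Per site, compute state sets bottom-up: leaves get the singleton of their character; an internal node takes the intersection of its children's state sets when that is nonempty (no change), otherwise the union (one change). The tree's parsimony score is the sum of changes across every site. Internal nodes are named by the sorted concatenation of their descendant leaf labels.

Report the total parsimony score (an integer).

12

site 0, node DY: D={G} ∪ Y={A} → {A,G} (+1)
site 0, node DIY: DY={A,G} ∩ I={A} → {A} (+0)
site 0, node DEIY: DIY={A} ∪ E={T} → {A,T} (+1)
site 1, node DY: D={G} ∩ Y={G} → {G} (+0)
site 1, node DIY: DY={G} ∪ I={T} → {G,T} (+1)
site 1, node DEIY: DIY={G,T} ∪ E={C} → {C,G,T} (+1)
site 2, node DY: D={T} ∩ Y={T} → {T} (+0)
site 2, node DIY: DY={T} ∩ I={T} → {T} (+0)
site 2, node DEIY: DIY={T} ∪ E={C} → {C,T} (+1)
site 3, node DY: D={A} ∪ Y={T} → {A,T} (+1)
site 3, node DIY: DY={A,T} ∪ I={G} → {A,G,T} (+1)
site 3, node DEIY: DIY={A,G,T} ∪ E={C} → {A,C,G,T} (+1)
site 4, node DY: D={C} ∩ Y={C} → {C} (+0)
site 4, node DIY: DY={C} ∩ I={C} → {C} (+0)
site 4, node DEIY: DIY={C} ∩ E={C} → {C} (+0)
site 5, node DY: D={A} ∪ Y={C} → {A,C} (+1)
site 5, node DIY: DY={A,C} ∩ I={C} → {C} (+0)
site 5, node DEIY: DIY={C} ∪ E={G} → {C,G} (+1)
site 6, node DY: D={C} ∪ Y={T} → {C,T} (+1)
site 6, node DIY: DY={C,T} ∪ I={A} → {A,C,T} (+1)
site 6, node DEIY: DIY={A,C,T} ∩ E={A} → {A} (+0)
per-site changes: [2, 2, 1, 3, 0, 2, 2]; total = 12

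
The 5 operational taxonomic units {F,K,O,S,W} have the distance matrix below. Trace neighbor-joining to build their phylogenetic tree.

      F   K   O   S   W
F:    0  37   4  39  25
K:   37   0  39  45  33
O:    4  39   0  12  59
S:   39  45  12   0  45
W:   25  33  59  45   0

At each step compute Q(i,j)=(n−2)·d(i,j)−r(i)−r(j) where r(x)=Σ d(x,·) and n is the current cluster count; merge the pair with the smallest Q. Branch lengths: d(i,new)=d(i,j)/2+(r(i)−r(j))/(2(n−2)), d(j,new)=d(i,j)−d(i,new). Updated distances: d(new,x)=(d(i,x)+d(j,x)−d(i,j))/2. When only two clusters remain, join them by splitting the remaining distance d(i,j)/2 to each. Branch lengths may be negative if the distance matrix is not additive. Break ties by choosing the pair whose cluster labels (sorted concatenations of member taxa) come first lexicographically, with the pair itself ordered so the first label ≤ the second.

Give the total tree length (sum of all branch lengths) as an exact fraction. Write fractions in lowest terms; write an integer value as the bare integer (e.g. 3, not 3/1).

289/4

step 1: merge (O,S) at d=12, Q=-219; branch lengths O→3/2, S→21/2; new cluster OS
  updated: d(F,OS)=31/2, d(K,OS)=36, d(OS,W)=46
step 2: merge (F,OS) at d=31/2, Q=-144; branch lengths F→11/4, OS→51/4; new cluster FOS
  updated: d(FOS,K)=115/4, d(FOS,W)=111/4
step 3: merge (FOS,K) at d=115/4, Q=-179/2; branch lengths FOS→47/4, K→17; new cluster FKOS
  updated: d(FKOS,W)=16
step 4: merge (FKOS,W) at d=16; branch lengths FKOS→8, W→8; new cluster FKOSW
final tree: (((F:11/4,(O:3/2,S:21/2):51/4):47/4,K:17):8,W:8)
total length: 289/4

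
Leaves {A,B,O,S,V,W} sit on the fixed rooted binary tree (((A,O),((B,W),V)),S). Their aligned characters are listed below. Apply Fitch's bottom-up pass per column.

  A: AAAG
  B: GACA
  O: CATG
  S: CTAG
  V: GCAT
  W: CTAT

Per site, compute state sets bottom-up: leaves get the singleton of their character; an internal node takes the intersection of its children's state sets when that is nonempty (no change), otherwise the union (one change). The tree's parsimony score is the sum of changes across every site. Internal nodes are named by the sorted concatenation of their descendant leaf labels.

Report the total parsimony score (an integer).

10

[col 0] AO: children A:{A}, O:{C} ∪→ {A,C}; cost 1
[col 0] BW: children B:{G}, W:{C} ∪→ {C,G}; cost 1
[col 0] BVW: children BW:{C,G}, V:{G} ∩→ {G}; cost 0
[col 0] ABOVW: children AO:{A,C}, BVW:{G} ∪→ {A,C,G}; cost 1
[col 0] ABOSVW: children ABOVW:{A,C,G}, S:{C} ∩→ {C}; cost 0
[col 1] AO: children A:{A}, O:{A} ∩→ {A}; cost 0
[col 1] BW: children B:{A}, W:{T} ∪→ {A,T}; cost 1
[col 1] BVW: children BW:{A,T}, V:{C} ∪→ {A,C,T}; cost 1
[col 1] ABOVW: children AO:{A}, BVW:{A,C,T} ∩→ {A}; cost 0
[col 1] ABOSVW: children ABOVW:{A}, S:{T} ∪→ {A,T}; cost 1
[col 2] AO: children A:{A}, O:{T} ∪→ {A,T}; cost 1
[col 2] BW: children B:{C}, W:{A} ∪→ {A,C}; cost 1
[col 2] BVW: children BW:{A,C}, V:{A} ∩→ {A}; cost 0
[col 2] ABOVW: children AO:{A,T}, BVW:{A} ∩→ {A}; cost 0
[col 2] ABOSVW: children ABOVW:{A}, S:{A} ∩→ {A}; cost 0
[col 3] AO: children A:{G}, O:{G} ∩→ {G}; cost 0
[col 3] BW: children B:{A}, W:{T} ∪→ {A,T}; cost 1
[col 3] BVW: children BW:{A,T}, V:{T} ∩→ {T}; cost 0
[col 3] ABOVW: children AO:{G}, BVW:{T} ∪→ {G,T}; cost 1
[col 3] ABOSVW: children ABOVW:{G,T}, S:{G} ∩→ {G}; cost 0
per-site changes: [3, 3, 2, 2]; total = 10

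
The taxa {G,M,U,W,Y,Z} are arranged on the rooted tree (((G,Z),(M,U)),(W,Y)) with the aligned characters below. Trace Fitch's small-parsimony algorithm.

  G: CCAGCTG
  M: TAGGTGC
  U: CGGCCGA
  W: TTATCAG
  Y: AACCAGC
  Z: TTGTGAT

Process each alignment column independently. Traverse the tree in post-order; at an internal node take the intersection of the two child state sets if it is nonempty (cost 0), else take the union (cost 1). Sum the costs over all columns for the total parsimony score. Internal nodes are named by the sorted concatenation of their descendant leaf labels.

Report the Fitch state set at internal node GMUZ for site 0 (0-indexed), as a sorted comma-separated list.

site 0, node GZ: G={C} ∪ Z={T} → {C,T} (+1)
site 0, node MU: M={T} ∪ U={C} → {C,T} (+1)
site 0, node GMUZ: GZ={C,T} ∩ MU={C,T} → {C,T} (+0)
site 0, node WY: W={T} ∪ Y={A} → {A,T} (+1)
site 0, node GMUWYZ: GMUZ={C,T} ∩ WY={A,T} → {T} (+0)
site 1, node GZ: G={C} ∪ Z={T} → {C,T} (+1)
site 1, node MU: M={A} ∪ U={G} → {A,G} (+1)
site 1, node GMUZ: GZ={C,T} ∪ MU={A,G} → {A,C,G,T} (+1)
site 1, node WY: W={T} ∪ Y={A} → {A,T} (+1)
site 1, node GMUWYZ: GMUZ={A,C,G,T} ∩ WY={A,T} → {A,T} (+0)
site 2, node GZ: G={A} ∪ Z={G} → {A,G} (+1)
site 2, node MU: M={G} ∩ U={G} → {G} (+0)
site 2, node GMUZ: GZ={A,G} ∩ MU={G} → {G} (+0)
site 2, node WY: W={A} ∪ Y={C} → {A,C} (+1)
site 2, node GMUWYZ: GMUZ={G} ∪ WY={A,C} → {A,C,G} (+1)
site 3, node GZ: G={G} ∪ Z={T} → {G,T} (+1)
site 3, node MU: M={G} ∪ U={C} → {C,G} (+1)
site 3, node GMUZ: GZ={G,T} ∩ MU={C,G} → {G} (+0)
site 3, node WY: W={T} ∪ Y={C} → {C,T} (+1)
site 3, node GMUWYZ: GMUZ={G} ∪ WY={C,T} → {C,G,T} (+1)
site 4, node GZ: G={C} ∪ Z={G} → {C,G} (+1)
site 4, node MU: M={T} ∪ U={C} → {C,T} (+1)
site 4, node GMUZ: GZ={C,G} ∩ MU={C,T} → {C} (+0)
site 4, node WY: W={C} ∪ Y={A} → {A,C} (+1)
site 4, node GMUWYZ: GMUZ={C} ∩ WY={A,C} → {C} (+0)
site 5, node GZ: G={T} ∪ Z={A} → {A,T} (+1)
site 5, node MU: M={G} ∩ U={G} → {G} (+0)
site 5, node GMUZ: GZ={A,T} ∪ MU={G} → {A,G,T} (+1)
site 5, node WY: W={A} ∪ Y={G} → {A,G} (+1)
site 5, node GMUWYZ: GMUZ={A,G,T} ∩ WY={A,G} → {A,G} (+0)
site 6, node GZ: G={G} ∪ Z={T} → {G,T} (+1)
site 6, node MU: M={C} ∪ U={A} → {A,C} (+1)
site 6, node GMUZ: GZ={G,T} ∪ MU={A,C} → {A,C,G,T} (+1)
site 6, node WY: W={G} ∪ Y={C} → {C,G} (+1)
site 6, node GMUWYZ: GMUZ={A,C,G,T} ∩ WY={C,G} → {C,G} (+0)
per-site changes: [3, 4, 3, 4, 3, 3, 4]; total = 24

C,T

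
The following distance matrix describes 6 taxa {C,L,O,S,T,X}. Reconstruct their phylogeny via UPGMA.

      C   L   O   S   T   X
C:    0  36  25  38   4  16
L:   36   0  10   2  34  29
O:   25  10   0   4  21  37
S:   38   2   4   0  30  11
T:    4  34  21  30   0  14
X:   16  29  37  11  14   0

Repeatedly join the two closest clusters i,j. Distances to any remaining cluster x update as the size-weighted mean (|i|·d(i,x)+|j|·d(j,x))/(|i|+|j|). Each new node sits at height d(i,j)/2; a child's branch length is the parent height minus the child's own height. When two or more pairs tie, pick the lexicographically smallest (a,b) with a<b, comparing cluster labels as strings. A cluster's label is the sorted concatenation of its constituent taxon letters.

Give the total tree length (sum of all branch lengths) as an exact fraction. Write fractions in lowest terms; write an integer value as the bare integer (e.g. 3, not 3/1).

1. join L+S (d=2) ⇒ LS; edges |L|=1, |S|=1
  updated: d(C,LS)=37, d(LS,O)=7, d(LS,T)=32, d(LS,X)=20
2. join C+T (d=4) ⇒ CT; edges |C|=2, |T|=2
  updated: d(CT,LS)=69/2, d(CT,O)=23, d(CT,X)=15
3. join LS+O (d=7) ⇒ LOS; edges |LS|=5/2, |O|=7/2
  updated: d(CT,LOS)=92/3, d(LOS,X)=77/3
4. join CT+X (d=15) ⇒ CTX; edges |CT|=11/2, |X|=15/2
  updated: d(CTX,LOS)=29
5. join CTX+LOS (d=29) ⇒ CLOSTX; edges |CTX|=7, |LOS|=11
final tree: (((C:2,T:2):11/2,X:15/2):7,((L:1,S:1):5/2,O:7/2):11)
total length: 43

43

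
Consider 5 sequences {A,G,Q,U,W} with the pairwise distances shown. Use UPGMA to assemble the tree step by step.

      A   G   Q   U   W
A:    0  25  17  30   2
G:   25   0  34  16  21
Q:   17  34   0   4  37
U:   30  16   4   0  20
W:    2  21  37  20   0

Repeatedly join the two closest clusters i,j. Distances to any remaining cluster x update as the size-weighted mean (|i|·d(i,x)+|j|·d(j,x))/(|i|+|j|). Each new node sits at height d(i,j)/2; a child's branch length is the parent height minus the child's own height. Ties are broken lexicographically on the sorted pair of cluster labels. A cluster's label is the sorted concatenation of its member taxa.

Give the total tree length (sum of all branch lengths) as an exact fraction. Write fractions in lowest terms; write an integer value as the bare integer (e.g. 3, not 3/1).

241/6

1. join A+W (d=2) ⇒ AW; edges |A|=1, |W|=1
  updated: d(AW,G)=23, d(AW,Q)=27, d(AW,U)=25
2. join Q+U (d=4) ⇒ QU; edges |Q|=2, |U|=2
  updated: d(AW,QU)=26, d(G,QU)=25
3. join AW+G (d=23) ⇒ AGW; edges |AW|=21/2, |G|=23/2
  updated: d(AGW,QU)=77/3
4. join AGW+QU (d=77/3) ⇒ AGQUW; edges |AGW|=4/3, |QU|=65/6
final tree: (((A:1,W:1):21/2,G:23/2):4/3,(Q:2,U:2):65/6)
total length: 241/6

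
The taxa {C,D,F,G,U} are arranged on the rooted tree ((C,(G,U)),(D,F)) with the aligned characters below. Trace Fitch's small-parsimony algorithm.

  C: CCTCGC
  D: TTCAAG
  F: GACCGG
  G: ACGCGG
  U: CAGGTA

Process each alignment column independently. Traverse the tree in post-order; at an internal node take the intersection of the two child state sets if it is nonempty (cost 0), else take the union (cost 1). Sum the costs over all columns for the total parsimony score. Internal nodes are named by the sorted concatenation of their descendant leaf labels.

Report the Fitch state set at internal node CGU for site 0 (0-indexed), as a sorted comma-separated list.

[col 0] GU: children G:{A}, U:{C} ∪→ {A,C}; cost 1
[col 0] CGU: children C:{C}, GU:{A,C} ∩→ {C}; cost 0
[col 0] DF: children D:{T}, F:{G} ∪→ {G,T}; cost 1
[col 0] CDFGU: children CGU:{C}, DF:{G,T} ∪→ {C,G,T}; cost 1
[col 1] GU: children G:{C}, U:{A} ∪→ {A,C}; cost 1
[col 1] CGU: children C:{C}, GU:{A,C} ∩→ {C}; cost 0
[col 1] DF: children D:{T}, F:{A} ∪→ {A,T}; cost 1
[col 1] CDFGU: children CGU:{C}, DF:{A,T} ∪→ {A,C,T}; cost 1
[col 2] GU: children G:{G}, U:{G} ∩→ {G}; cost 0
[col 2] CGU: children C:{T}, GU:{G} ∪→ {G,T}; cost 1
[col 2] DF: children D:{C}, F:{C} ∩→ {C}; cost 0
[col 2] CDFGU: children CGU:{G,T}, DF:{C} ∪→ {C,G,T}; cost 1
[col 3] GU: children G:{C}, U:{G} ∪→ {C,G}; cost 1
[col 3] CGU: children C:{C}, GU:{C,G} ∩→ {C}; cost 0
[col 3] DF: children D:{A}, F:{C} ∪→ {A,C}; cost 1
[col 3] CDFGU: children CGU:{C}, DF:{A,C} ∩→ {C}; cost 0
[col 4] GU: children G:{G}, U:{T} ∪→ {G,T}; cost 1
[col 4] CGU: children C:{G}, GU:{G,T} ∩→ {G}; cost 0
[col 4] DF: children D:{A}, F:{G} ∪→ {A,G}; cost 1
[col 4] CDFGU: children CGU:{G}, DF:{A,G} ∩→ {G}; cost 0
[col 5] GU: children G:{G}, U:{A} ∪→ {A,G}; cost 1
[col 5] CGU: children C:{C}, GU:{A,G} ∪→ {A,C,G}; cost 1
[col 5] DF: children D:{G}, F:{G} ∩→ {G}; cost 0
[col 5] CDFGU: children CGU:{A,C,G}, DF:{G} ∩→ {G}; cost 0
per-site changes: [3, 3, 2, 2, 2, 2]; total = 14

C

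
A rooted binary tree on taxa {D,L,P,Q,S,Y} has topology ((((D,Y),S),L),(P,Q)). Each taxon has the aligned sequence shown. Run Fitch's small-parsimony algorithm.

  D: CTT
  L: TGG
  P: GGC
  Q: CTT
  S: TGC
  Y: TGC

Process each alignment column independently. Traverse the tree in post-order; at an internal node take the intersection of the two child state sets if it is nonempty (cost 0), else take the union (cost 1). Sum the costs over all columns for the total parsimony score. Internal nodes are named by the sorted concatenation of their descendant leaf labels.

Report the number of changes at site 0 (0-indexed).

site 0, node DY: D={C} ∪ Y={T} → {C,T} (+1)
site 0, node DSY: DY={C,T} ∩ S={T} → {T} (+0)
site 0, node DLSY: DSY={T} ∩ L={T} → {T} (+0)
site 0, node PQ: P={G} ∪ Q={C} → {C,G} (+1)
site 0, node DLPQSY: DLSY={T} ∪ PQ={C,G} → {C,G,T} (+1)
site 1, node DY: D={T} ∪ Y={G} → {G,T} (+1)
site 1, node DSY: DY={G,T} ∩ S={G} → {G} (+0)
site 1, node DLSY: DSY={G} ∩ L={G} → {G} (+0)
site 1, node PQ: P={G} ∪ Q={T} → {G,T} (+1)
site 1, node DLPQSY: DLSY={G} ∩ PQ={G,T} → {G} (+0)
site 2, node DY: D={T} ∪ Y={C} → {C,T} (+1)
site 2, node DSY: DY={C,T} ∩ S={C} → {C} (+0)
site 2, node DLSY: DSY={C} ∪ L={G} → {C,G} (+1)
site 2, node PQ: P={C} ∪ Q={T} → {C,T} (+1)
site 2, node DLPQSY: DLSY={C,G} ∩ PQ={C,T} → {C} (+0)
per-site changes: [3, 2, 3]; total = 8

3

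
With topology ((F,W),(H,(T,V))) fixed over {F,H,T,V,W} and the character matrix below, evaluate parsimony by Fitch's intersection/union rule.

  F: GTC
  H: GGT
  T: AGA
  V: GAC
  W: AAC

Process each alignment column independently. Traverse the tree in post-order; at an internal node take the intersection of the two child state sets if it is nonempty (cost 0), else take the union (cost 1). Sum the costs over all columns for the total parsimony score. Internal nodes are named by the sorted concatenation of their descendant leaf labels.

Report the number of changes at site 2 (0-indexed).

[col 0] FW: children F:{G}, W:{A} ∪→ {A,G}; cost 1
[col 0] TV: children T:{A}, V:{G} ∪→ {A,G}; cost 1
[col 0] HTV: children H:{G}, TV:{A,G} ∩→ {G}; cost 0
[col 0] FHTVW: children FW:{A,G}, HTV:{G} ∩→ {G}; cost 0
[col 1] FW: children F:{T}, W:{A} ∪→ {A,T}; cost 1
[col 1] TV: children T:{G}, V:{A} ∪→ {A,G}; cost 1
[col 1] HTV: children H:{G}, TV:{A,G} ∩→ {G}; cost 0
[col 1] FHTVW: children FW:{A,T}, HTV:{G} ∪→ {A,G,T}; cost 1
[col 2] FW: children F:{C}, W:{C} ∩→ {C}; cost 0
[col 2] TV: children T:{A}, V:{C} ∪→ {A,C}; cost 1
[col 2] HTV: children H:{T}, TV:{A,C} ∪→ {A,C,T}; cost 1
[col 2] FHTVW: children FW:{C}, HTV:{A,C,T} ∩→ {C}; cost 0
per-site changes: [2, 3, 2]; total = 7

2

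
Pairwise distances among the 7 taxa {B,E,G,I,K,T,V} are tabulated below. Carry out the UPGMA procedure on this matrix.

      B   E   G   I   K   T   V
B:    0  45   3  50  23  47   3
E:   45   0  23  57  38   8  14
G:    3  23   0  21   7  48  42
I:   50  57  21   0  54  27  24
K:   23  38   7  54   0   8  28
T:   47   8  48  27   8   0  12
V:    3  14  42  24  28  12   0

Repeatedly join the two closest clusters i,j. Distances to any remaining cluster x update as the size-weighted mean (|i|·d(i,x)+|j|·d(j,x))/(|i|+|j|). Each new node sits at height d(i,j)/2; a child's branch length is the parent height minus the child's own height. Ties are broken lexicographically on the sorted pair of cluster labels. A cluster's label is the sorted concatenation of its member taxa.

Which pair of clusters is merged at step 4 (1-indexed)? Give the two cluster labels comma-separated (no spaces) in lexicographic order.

BG,K

1. join B+G (d=3) ⇒ BG; edges |B|=3/2, |G|=3/2
  updated: d(BG,E)=34, d(BG,I)=71/2, d(BG,K)=15, d(BG,T)=95/2, d(BG,V)=45/2
2. join E+T (d=8) ⇒ ET; edges |E|=4, |T|=4
  updated: d(BG,ET)=163/4, d(ET,I)=42, d(ET,K)=23, d(ET,V)=13
3. join ET+V (d=13) ⇒ ETV; edges |ET|=5/2, |V|=13/2
  updated: d(BG,ETV)=104/3, d(ETV,I)=36, d(ETV,K)=74/3
4. join BG+K (d=15) ⇒ BGK; edges |BG|=6, |K|=15/2
  updated: d(BGK,ETV)=94/3, d(BGK,I)=125/3
5. join BGK+ETV (d=94/3) ⇒ BEGKTV; edges |BGK|=49/6, |ETV|=55/6
  updated: d(BEGKTV,I)=233/6
6. join BEGKTV+I (d=233/6) ⇒ BEGIKTV; edges |BEGKTV|=15/4, |I|=233/12
final tree: ((((B:3/2,G:3/2):6,K:15/2):49/6,((E:4,T:4):5/2,V:13/2):55/6):15/4,I:233/12)
total length: 74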